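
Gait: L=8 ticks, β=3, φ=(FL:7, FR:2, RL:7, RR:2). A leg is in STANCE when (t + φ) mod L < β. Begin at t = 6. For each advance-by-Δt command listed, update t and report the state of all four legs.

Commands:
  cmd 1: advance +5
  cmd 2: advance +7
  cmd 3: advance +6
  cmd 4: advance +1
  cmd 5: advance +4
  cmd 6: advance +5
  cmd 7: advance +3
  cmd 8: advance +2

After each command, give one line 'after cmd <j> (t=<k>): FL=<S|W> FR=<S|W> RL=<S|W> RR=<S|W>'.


after cmd 1 (t=11): FL=S FR=W RL=S RR=W
after cmd 2 (t=18): FL=S FR=W RL=S RR=W
after cmd 3 (t=24): FL=W FR=S RL=W RR=S
after cmd 4 (t=25): FL=S FR=W RL=S RR=W
after cmd 5 (t=29): FL=W FR=W RL=W RR=W
after cmd 6 (t=34): FL=S FR=W RL=S RR=W
after cmd 7 (t=37): FL=W FR=W RL=W RR=W
after cmd 8 (t=39): FL=W FR=S RL=W RR=S

start t=6: FL=W FR=S RL=W RR=S
cmd 1: advance +5 → t=11, phase=(2,5,2,5) → FL=S FR=W RL=S RR=W
cmd 2: advance +7 → t=18, phase=(1,4,1,4) → FL=S FR=W RL=S RR=W
cmd 3: advance +6 → t=24, phase=(7,2,7,2) → FL=W FR=S RL=W RR=S
cmd 4: advance +1 → t=25, phase=(0,3,0,3) → FL=S FR=W RL=S RR=W
cmd 5: advance +4 → t=29, phase=(4,7,4,7) → FL=W FR=W RL=W RR=W
cmd 6: advance +5 → t=34, phase=(1,4,1,4) → FL=S FR=W RL=S RR=W
cmd 7: advance +3 → t=37, phase=(4,7,4,7) → FL=W FR=W RL=W RR=W
cmd 8: advance +2 → t=39, phase=(6,1,6,1) → FL=W FR=S RL=W RR=S


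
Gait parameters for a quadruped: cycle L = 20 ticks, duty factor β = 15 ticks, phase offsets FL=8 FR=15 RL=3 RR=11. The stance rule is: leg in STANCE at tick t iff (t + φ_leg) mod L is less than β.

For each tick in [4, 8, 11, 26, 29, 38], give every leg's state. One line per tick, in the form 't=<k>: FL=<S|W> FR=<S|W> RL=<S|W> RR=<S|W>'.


t=4: phase=(12,19,7,15) vs β=15 → FL=S FR=W RL=S RR=W
t=8: phase=(16,3,11,19) vs β=15 → FL=W FR=S RL=S RR=W
t=11: phase=(19,6,14,2) vs β=15 → FL=W FR=S RL=S RR=S
t=26: phase=(14,1,9,17) vs β=15 → FL=S FR=S RL=S RR=W
t=29: phase=(17,4,12,0) vs β=15 → FL=W FR=S RL=S RR=S
t=38: phase=(6,13,1,9) vs β=15 → FL=S FR=S RL=S RR=S

t=4: FL=S FR=W RL=S RR=W
t=8: FL=W FR=S RL=S RR=W
t=11: FL=W FR=S RL=S RR=S
t=26: FL=S FR=S RL=S RR=W
t=29: FL=W FR=S RL=S RR=S
t=38: FL=S FR=S RL=S RR=S


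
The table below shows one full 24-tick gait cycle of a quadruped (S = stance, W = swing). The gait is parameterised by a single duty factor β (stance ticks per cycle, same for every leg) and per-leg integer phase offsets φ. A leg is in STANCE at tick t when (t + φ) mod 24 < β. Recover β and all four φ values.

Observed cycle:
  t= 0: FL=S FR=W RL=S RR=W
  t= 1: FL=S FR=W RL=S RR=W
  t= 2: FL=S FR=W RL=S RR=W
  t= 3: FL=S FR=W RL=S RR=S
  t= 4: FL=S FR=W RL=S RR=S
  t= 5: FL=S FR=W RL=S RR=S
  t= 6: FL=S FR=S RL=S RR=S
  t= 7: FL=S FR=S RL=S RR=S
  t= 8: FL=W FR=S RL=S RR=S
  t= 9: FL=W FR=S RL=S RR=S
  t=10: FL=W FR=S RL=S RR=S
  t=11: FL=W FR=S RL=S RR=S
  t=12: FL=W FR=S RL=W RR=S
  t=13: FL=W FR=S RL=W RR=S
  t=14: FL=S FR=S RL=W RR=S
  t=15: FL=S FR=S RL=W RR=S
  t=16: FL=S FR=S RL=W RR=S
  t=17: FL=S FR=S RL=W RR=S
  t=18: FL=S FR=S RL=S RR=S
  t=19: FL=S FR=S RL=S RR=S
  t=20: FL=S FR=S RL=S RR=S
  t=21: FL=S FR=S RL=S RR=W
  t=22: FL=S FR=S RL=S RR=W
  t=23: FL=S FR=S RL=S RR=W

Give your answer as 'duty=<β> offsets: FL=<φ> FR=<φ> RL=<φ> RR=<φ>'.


duty β = stance ticks per leg = 18
FL: stance ticks = 18; W→S at t=14 → φ=10
FR: stance ticks = 18; W→S at t=6 → φ=18
RL: stance ticks = 18; W→S at t=18 → φ=6
RR: stance ticks = 18; W→S at t=3 → φ=21

duty=18 offsets: FL=10 FR=18 RL=6 RR=21


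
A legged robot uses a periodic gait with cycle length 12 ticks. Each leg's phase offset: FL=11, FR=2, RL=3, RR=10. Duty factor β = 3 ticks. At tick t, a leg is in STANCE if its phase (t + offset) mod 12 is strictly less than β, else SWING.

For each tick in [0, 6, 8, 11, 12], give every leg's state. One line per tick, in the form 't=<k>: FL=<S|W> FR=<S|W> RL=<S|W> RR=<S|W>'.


t=0: phase=(11,2,3,10) vs β=3 → FL=W FR=S RL=W RR=W
t=6: phase=(5,8,9,4) vs β=3 → FL=W FR=W RL=W RR=W
t=8: phase=(7,10,11,6) vs β=3 → FL=W FR=W RL=W RR=W
t=11: phase=(10,1,2,9) vs β=3 → FL=W FR=S RL=S RR=W
t=12: phase=(11,2,3,10) vs β=3 → FL=W FR=S RL=W RR=W

t=0: FL=W FR=S RL=W RR=W
t=6: FL=W FR=W RL=W RR=W
t=8: FL=W FR=W RL=W RR=W
t=11: FL=W FR=S RL=S RR=W
t=12: FL=W FR=S RL=W RR=W


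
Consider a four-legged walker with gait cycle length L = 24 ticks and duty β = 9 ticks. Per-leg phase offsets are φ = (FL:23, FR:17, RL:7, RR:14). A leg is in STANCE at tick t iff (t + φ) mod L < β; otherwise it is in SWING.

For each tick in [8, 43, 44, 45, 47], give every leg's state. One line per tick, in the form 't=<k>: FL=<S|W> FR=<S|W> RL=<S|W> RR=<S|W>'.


t=8: phase=(7,1,15,22) vs β=9 → FL=S FR=S RL=W RR=W
t=43: phase=(18,12,2,9) vs β=9 → FL=W FR=W RL=S RR=W
t=44: phase=(19,13,3,10) vs β=9 → FL=W FR=W RL=S RR=W
t=45: phase=(20,14,4,11) vs β=9 → FL=W FR=W RL=S RR=W
t=47: phase=(22,16,6,13) vs β=9 → FL=W FR=W RL=S RR=W

t=8: FL=S FR=S RL=W RR=W
t=43: FL=W FR=W RL=S RR=W
t=44: FL=W FR=W RL=S RR=W
t=45: FL=W FR=W RL=S RR=W
t=47: FL=W FR=W RL=S RR=W


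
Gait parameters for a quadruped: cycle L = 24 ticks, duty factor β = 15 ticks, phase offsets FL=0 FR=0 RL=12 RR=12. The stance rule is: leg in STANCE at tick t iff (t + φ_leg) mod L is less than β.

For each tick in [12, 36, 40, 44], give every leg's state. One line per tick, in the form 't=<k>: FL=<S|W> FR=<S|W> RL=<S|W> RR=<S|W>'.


t=12: FL=S FR=S RL=S RR=S
t=36: FL=S FR=S RL=S RR=S
t=40: FL=W FR=W RL=S RR=S
t=44: FL=W FR=W RL=S RR=S

t=12: phase=(12,12,0,0) vs β=15 → FL=S FR=S RL=S RR=S
t=36: phase=(12,12,0,0) vs β=15 → FL=S FR=S RL=S RR=S
t=40: phase=(16,16,4,4) vs β=15 → FL=W FR=W RL=S RR=S
t=44: phase=(20,20,8,8) vs β=15 → FL=W FR=W RL=S RR=S


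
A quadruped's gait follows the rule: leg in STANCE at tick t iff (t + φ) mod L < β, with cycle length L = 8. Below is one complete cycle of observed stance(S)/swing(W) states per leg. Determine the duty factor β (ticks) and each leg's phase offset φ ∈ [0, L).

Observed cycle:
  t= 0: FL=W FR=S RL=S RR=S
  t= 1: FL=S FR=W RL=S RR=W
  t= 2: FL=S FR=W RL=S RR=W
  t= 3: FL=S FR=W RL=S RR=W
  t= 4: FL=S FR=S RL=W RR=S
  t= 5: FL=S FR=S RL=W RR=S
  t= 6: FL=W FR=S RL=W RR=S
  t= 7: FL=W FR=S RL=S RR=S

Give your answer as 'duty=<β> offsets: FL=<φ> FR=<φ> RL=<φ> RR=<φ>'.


duty=5 offsets: FL=7 FR=4 RL=1 RR=4

duty β = stance ticks per leg = 5
FL: stance ticks = 5; W→S at t=1 → φ=7
FR: stance ticks = 5; W→S at t=4 → φ=4
RL: stance ticks = 5; W→S at t=7 → φ=1
RR: stance ticks = 5; W→S at t=4 → φ=4


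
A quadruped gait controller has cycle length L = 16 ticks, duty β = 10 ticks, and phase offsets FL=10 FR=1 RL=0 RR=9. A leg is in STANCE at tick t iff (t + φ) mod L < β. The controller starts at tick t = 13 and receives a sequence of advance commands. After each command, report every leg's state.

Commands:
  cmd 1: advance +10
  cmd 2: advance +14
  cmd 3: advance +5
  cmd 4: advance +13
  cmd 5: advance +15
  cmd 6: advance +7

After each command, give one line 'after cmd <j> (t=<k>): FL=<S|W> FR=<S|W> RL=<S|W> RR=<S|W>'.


after cmd 1 (t=23): FL=S FR=S RL=S RR=S
after cmd 2 (t=37): FL=W FR=S RL=S RR=W
after cmd 3 (t=42): FL=S FR=W RL=W RR=S
after cmd 4 (t=55): FL=S FR=S RL=S RR=S
after cmd 5 (t=70): FL=S FR=S RL=S RR=W
after cmd 6 (t=77): FL=S FR=W RL=W RR=S

start t=13: FL=S FR=W RL=W RR=S
cmd 1: advance +10 → t=23, phase=(1,8,7,0) → FL=S FR=S RL=S RR=S
cmd 2: advance +14 → t=37, phase=(15,6,5,14) → FL=W FR=S RL=S RR=W
cmd 3: advance +5 → t=42, phase=(4,11,10,3) → FL=S FR=W RL=W RR=S
cmd 4: advance +13 → t=55, phase=(1,8,7,0) → FL=S FR=S RL=S RR=S
cmd 5: advance +15 → t=70, phase=(0,7,6,15) → FL=S FR=S RL=S RR=W
cmd 6: advance +7 → t=77, phase=(7,14,13,6) → FL=S FR=W RL=W RR=S


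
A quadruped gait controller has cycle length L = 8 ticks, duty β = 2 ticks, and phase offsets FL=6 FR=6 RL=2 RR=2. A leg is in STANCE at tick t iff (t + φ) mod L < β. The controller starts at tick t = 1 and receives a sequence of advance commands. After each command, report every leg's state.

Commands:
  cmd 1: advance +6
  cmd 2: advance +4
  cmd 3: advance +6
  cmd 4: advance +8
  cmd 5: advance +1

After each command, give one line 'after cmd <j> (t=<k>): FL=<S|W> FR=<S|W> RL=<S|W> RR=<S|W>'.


start t=1: FL=W FR=W RL=W RR=W
cmd 1: advance +6 → t=7, phase=(5,5,1,1) → FL=W FR=W RL=S RR=S
cmd 2: advance +4 → t=11, phase=(1,1,5,5) → FL=S FR=S RL=W RR=W
cmd 3: advance +6 → t=17, phase=(7,7,3,3) → FL=W FR=W RL=W RR=W
cmd 4: advance +8 → t=25, phase=(7,7,3,3) → FL=W FR=W RL=W RR=W
cmd 5: advance +1 → t=26, phase=(0,0,4,4) → FL=S FR=S RL=W RR=W

after cmd 1 (t=7): FL=W FR=W RL=S RR=S
after cmd 2 (t=11): FL=S FR=S RL=W RR=W
after cmd 3 (t=17): FL=W FR=W RL=W RR=W
after cmd 4 (t=25): FL=W FR=W RL=W RR=W
after cmd 5 (t=26): FL=S FR=S RL=W RR=W


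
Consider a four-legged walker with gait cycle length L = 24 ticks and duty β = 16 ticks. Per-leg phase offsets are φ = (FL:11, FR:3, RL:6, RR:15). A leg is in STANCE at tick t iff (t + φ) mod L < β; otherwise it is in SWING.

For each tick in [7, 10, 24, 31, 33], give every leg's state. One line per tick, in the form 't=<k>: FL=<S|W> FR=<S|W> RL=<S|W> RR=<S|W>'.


t=7: FL=W FR=S RL=S RR=W
t=10: FL=W FR=S RL=W RR=S
t=24: FL=S FR=S RL=S RR=S
t=31: FL=W FR=S RL=S RR=W
t=33: FL=W FR=S RL=S RR=S

t=7: phase=(18,10,13,22) vs β=16 → FL=W FR=S RL=S RR=W
t=10: phase=(21,13,16,1) vs β=16 → FL=W FR=S RL=W RR=S
t=24: phase=(11,3,6,15) vs β=16 → FL=S FR=S RL=S RR=S
t=31: phase=(18,10,13,22) vs β=16 → FL=W FR=S RL=S RR=W
t=33: phase=(20,12,15,0) vs β=16 → FL=W FR=S RL=S RR=S


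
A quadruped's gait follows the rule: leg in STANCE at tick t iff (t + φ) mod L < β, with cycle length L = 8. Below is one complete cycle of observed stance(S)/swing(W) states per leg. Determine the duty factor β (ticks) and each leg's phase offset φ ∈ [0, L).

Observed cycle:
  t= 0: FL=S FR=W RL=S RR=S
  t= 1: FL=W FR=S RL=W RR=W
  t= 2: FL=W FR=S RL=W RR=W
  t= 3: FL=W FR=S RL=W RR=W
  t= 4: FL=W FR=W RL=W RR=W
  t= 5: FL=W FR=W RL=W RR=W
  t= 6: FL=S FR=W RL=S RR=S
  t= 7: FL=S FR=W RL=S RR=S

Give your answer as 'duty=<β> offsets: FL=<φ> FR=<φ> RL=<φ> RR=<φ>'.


duty β = stance ticks per leg = 3
FL: stance ticks = 3; W→S at t=6 → φ=2
FR: stance ticks = 3; W→S at t=1 → φ=7
RL: stance ticks = 3; W→S at t=6 → φ=2
RR: stance ticks = 3; W→S at t=6 → φ=2

duty=3 offsets: FL=2 FR=7 RL=2 RR=2


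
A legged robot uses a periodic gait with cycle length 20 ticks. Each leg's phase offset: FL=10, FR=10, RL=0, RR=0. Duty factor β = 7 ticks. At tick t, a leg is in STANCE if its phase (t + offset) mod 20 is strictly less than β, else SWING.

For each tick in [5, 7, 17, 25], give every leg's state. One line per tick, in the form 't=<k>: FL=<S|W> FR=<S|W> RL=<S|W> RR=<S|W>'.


t=5: FL=W FR=W RL=S RR=S
t=7: FL=W FR=W RL=W RR=W
t=17: FL=W FR=W RL=W RR=W
t=25: FL=W FR=W RL=S RR=S

t=5: phase=(15,15,5,5) vs β=7 → FL=W FR=W RL=S RR=S
t=7: phase=(17,17,7,7) vs β=7 → FL=W FR=W RL=W RR=W
t=17: phase=(7,7,17,17) vs β=7 → FL=W FR=W RL=W RR=W
t=25: phase=(15,15,5,5) vs β=7 → FL=W FR=W RL=S RR=S


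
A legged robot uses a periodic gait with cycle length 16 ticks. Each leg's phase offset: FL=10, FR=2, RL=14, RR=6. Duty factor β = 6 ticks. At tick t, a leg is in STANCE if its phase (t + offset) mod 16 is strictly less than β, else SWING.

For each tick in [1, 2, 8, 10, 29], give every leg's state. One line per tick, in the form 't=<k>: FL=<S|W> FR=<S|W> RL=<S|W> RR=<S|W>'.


t=1: FL=W FR=S RL=W RR=W
t=2: FL=W FR=S RL=S RR=W
t=8: FL=S FR=W RL=W RR=W
t=10: FL=S FR=W RL=W RR=S
t=29: FL=W FR=W RL=W RR=S

t=1: phase=(11,3,15,7) vs β=6 → FL=W FR=S RL=W RR=W
t=2: phase=(12,4,0,8) vs β=6 → FL=W FR=S RL=S RR=W
t=8: phase=(2,10,6,14) vs β=6 → FL=S FR=W RL=W RR=W
t=10: phase=(4,12,8,0) vs β=6 → FL=S FR=W RL=W RR=S
t=29: phase=(7,15,11,3) vs β=6 → FL=W FR=W RL=W RR=S


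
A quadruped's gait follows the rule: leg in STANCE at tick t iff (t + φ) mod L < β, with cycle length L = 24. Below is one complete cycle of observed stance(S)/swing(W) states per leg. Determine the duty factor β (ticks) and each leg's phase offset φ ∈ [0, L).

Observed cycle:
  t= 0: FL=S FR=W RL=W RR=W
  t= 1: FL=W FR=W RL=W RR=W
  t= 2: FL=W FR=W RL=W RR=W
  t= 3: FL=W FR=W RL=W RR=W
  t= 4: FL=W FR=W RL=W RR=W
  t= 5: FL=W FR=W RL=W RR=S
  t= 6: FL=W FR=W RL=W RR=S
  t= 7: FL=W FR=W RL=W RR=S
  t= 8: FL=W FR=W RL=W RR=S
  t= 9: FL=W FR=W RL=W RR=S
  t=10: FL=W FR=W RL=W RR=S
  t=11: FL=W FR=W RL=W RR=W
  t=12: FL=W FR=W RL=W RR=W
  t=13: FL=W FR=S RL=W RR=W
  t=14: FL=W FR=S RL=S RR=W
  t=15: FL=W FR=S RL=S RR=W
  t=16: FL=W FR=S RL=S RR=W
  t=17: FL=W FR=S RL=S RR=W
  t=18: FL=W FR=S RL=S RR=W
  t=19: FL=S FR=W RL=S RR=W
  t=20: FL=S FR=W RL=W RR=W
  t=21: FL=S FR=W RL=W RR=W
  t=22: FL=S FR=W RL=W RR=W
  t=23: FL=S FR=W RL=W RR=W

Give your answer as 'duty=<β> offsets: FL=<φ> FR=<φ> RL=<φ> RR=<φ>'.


duty=6 offsets: FL=5 FR=11 RL=10 RR=19

duty β = stance ticks per leg = 6
FL: stance ticks = 6; W→S at t=19 → φ=5
FR: stance ticks = 6; W→S at t=13 → φ=11
RL: stance ticks = 6; W→S at t=14 → φ=10
RR: stance ticks = 6; W→S at t=5 → φ=19


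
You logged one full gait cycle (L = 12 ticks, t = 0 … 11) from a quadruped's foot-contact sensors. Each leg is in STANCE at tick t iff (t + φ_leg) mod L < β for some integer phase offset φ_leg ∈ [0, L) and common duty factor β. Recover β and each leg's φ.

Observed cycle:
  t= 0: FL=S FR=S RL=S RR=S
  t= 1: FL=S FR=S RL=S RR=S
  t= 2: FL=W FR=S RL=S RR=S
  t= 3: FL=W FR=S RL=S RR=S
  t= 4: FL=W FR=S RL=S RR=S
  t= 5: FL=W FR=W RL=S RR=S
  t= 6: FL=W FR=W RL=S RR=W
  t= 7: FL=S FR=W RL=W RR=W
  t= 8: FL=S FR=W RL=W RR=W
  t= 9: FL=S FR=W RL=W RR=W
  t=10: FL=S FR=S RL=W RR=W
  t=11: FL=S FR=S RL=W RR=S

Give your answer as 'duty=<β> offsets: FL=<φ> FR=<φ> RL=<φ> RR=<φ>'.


duty β = stance ticks per leg = 7
FL: stance ticks = 7; W→S at t=7 → φ=5
FR: stance ticks = 7; W→S at t=10 → φ=2
RL: stance ticks = 7; W→S at t=0 → φ=0
RR: stance ticks = 7; W→S at t=11 → φ=1

duty=7 offsets: FL=5 FR=2 RL=0 RR=1


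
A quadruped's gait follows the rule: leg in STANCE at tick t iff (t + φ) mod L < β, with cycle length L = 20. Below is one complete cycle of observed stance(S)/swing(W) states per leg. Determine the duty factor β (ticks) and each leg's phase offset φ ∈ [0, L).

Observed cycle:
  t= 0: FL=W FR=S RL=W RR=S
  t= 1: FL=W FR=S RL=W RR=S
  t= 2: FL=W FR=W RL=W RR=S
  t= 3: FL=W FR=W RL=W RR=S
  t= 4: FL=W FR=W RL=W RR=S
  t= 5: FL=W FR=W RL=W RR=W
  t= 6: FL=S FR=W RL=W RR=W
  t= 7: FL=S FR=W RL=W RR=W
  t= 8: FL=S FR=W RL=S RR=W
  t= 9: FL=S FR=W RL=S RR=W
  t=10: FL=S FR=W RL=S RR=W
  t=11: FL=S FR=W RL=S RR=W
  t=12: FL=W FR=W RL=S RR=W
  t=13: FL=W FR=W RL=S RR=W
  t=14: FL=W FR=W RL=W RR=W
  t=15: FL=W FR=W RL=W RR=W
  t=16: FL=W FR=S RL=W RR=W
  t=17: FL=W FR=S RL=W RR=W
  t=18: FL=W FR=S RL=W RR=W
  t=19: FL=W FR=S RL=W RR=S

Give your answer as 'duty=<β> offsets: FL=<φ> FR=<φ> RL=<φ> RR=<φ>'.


duty=6 offsets: FL=14 FR=4 RL=12 RR=1

duty β = stance ticks per leg = 6
FL: stance ticks = 6; W→S at t=6 → φ=14
FR: stance ticks = 6; W→S at t=16 → φ=4
RL: stance ticks = 6; W→S at t=8 → φ=12
RR: stance ticks = 6; W→S at t=19 → φ=1


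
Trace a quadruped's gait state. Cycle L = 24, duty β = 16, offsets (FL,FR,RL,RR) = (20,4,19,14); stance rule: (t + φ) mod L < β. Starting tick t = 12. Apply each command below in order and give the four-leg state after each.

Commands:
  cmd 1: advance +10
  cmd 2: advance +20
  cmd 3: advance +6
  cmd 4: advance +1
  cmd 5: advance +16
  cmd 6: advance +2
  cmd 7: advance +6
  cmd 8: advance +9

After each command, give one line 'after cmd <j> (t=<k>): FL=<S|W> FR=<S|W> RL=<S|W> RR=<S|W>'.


start t=12: FL=S FR=W RL=S RR=S
cmd 1: advance +10 → t=22, phase=(18,2,17,12) → FL=W FR=S RL=W RR=S
cmd 2: advance +20 → t=42, phase=(14,22,13,8) → FL=S FR=W RL=S RR=S
cmd 3: advance +6 → t=48, phase=(20,4,19,14) → FL=W FR=S RL=W RR=S
cmd 4: advance +1 → t=49, phase=(21,5,20,15) → FL=W FR=S RL=W RR=S
cmd 5: advance +16 → t=65, phase=(13,21,12,7) → FL=S FR=W RL=S RR=S
cmd 6: advance +2 → t=67, phase=(15,23,14,9) → FL=S FR=W RL=S RR=S
cmd 7: advance +6 → t=73, phase=(21,5,20,15) → FL=W FR=S RL=W RR=S
cmd 8: advance +9 → t=82, phase=(6,14,5,0) → FL=S FR=S RL=S RR=S

after cmd 1 (t=22): FL=W FR=S RL=W RR=S
after cmd 2 (t=42): FL=S FR=W RL=S RR=S
after cmd 3 (t=48): FL=W FR=S RL=W RR=S
after cmd 4 (t=49): FL=W FR=S RL=W RR=S
after cmd 5 (t=65): FL=S FR=W RL=S RR=S
after cmd 6 (t=67): FL=S FR=W RL=S RR=S
after cmd 7 (t=73): FL=W FR=S RL=W RR=S
after cmd 8 (t=82): FL=S FR=S RL=S RR=S


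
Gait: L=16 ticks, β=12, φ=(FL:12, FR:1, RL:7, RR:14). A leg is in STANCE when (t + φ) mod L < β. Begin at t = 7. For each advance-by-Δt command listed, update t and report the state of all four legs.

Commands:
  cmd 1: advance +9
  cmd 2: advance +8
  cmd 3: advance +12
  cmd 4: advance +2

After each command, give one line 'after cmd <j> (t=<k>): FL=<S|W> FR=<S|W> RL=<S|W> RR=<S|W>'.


start t=7: FL=S FR=S RL=W RR=S
cmd 1: advance +9 → t=16, phase=(12,1,7,14) → FL=W FR=S RL=S RR=W
cmd 2: advance +8 → t=24, phase=(4,9,15,6) → FL=S FR=S RL=W RR=S
cmd 3: advance +12 → t=36, phase=(0,5,11,2) → FL=S FR=S RL=S RR=S
cmd 4: advance +2 → t=38, phase=(2,7,13,4) → FL=S FR=S RL=W RR=S

after cmd 1 (t=16): FL=W FR=S RL=S RR=W
after cmd 2 (t=24): FL=S FR=S RL=W RR=S
after cmd 3 (t=36): FL=S FR=S RL=S RR=S
after cmd 4 (t=38): FL=S FR=S RL=W RR=S


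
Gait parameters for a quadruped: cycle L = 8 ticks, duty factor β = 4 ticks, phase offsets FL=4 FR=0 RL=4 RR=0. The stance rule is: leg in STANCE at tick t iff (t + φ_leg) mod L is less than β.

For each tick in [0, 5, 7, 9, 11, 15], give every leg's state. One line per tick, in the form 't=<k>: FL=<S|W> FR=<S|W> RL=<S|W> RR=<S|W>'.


t=0: FL=W FR=S RL=W RR=S
t=5: FL=S FR=W RL=S RR=W
t=7: FL=S FR=W RL=S RR=W
t=9: FL=W FR=S RL=W RR=S
t=11: FL=W FR=S RL=W RR=S
t=15: FL=S FR=W RL=S RR=W

t=0: phase=(4,0,4,0) vs β=4 → FL=W FR=S RL=W RR=S
t=5: phase=(1,5,1,5) vs β=4 → FL=S FR=W RL=S RR=W
t=7: phase=(3,7,3,7) vs β=4 → FL=S FR=W RL=S RR=W
t=9: phase=(5,1,5,1) vs β=4 → FL=W FR=S RL=W RR=S
t=11: phase=(7,3,7,3) vs β=4 → FL=W FR=S RL=W RR=S
t=15: phase=(3,7,3,7) vs β=4 → FL=S FR=W RL=S RR=W


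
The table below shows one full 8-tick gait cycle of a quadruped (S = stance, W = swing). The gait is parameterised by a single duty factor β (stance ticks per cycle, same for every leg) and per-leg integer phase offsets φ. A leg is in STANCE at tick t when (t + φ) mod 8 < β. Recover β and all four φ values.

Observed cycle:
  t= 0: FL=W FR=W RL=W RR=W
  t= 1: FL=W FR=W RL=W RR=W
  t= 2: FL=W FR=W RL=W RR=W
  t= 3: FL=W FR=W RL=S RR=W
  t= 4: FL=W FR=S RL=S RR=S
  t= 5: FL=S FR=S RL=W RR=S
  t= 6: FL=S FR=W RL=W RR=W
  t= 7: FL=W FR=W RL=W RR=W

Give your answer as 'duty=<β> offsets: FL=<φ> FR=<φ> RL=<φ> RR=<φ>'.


duty=2 offsets: FL=3 FR=4 RL=5 RR=4

duty β = stance ticks per leg = 2
FL: stance ticks = 2; W→S at t=5 → φ=3
FR: stance ticks = 2; W→S at t=4 → φ=4
RL: stance ticks = 2; W→S at t=3 → φ=5
RR: stance ticks = 2; W→S at t=4 → φ=4


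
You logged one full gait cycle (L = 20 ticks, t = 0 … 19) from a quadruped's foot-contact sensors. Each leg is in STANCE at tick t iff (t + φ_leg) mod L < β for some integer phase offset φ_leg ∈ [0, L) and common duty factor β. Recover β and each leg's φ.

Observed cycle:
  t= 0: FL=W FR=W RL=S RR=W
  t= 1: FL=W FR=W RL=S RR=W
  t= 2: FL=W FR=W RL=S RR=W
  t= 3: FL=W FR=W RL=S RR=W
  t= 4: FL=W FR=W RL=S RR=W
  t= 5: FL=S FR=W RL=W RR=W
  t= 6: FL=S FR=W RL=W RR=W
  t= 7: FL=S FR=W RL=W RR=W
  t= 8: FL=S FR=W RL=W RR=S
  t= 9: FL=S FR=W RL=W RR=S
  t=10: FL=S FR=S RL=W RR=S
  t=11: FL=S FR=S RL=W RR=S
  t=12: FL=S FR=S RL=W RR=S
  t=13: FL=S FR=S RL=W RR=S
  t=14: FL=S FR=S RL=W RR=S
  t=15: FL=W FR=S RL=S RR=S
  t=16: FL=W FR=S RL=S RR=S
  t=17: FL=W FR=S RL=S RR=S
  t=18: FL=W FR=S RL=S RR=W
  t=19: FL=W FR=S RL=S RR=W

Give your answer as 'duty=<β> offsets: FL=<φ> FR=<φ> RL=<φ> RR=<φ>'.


duty β = stance ticks per leg = 10
FL: stance ticks = 10; W→S at t=5 → φ=15
FR: stance ticks = 10; W→S at t=10 → φ=10
RL: stance ticks = 10; W→S at t=15 → φ=5
RR: stance ticks = 10; W→S at t=8 → φ=12

duty=10 offsets: FL=15 FR=10 RL=5 RR=12


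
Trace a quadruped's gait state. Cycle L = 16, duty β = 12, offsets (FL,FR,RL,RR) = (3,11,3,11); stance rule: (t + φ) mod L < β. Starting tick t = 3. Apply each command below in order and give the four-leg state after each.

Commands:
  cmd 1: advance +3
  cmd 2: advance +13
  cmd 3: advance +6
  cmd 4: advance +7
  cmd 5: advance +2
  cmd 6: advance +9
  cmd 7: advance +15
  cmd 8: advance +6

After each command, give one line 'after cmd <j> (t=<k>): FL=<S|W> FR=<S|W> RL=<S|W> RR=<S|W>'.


start t=3: FL=S FR=W RL=S RR=W
cmd 1: advance +3 → t=6, phase=(9,1,9,1) → FL=S FR=S RL=S RR=S
cmd 2: advance +13 → t=19, phase=(6,14,6,14) → FL=S FR=W RL=S RR=W
cmd 3: advance +6 → t=25, phase=(12,4,12,4) → FL=W FR=S RL=W RR=S
cmd 4: advance +7 → t=32, phase=(3,11,3,11) → FL=S FR=S RL=S RR=S
cmd 5: advance +2 → t=34, phase=(5,13,5,13) → FL=S FR=W RL=S RR=W
cmd 6: advance +9 → t=43, phase=(14,6,14,6) → FL=W FR=S RL=W RR=S
cmd 7: advance +15 → t=58, phase=(13,5,13,5) → FL=W FR=S RL=W RR=S
cmd 8: advance +6 → t=64, phase=(3,11,3,11) → FL=S FR=S RL=S RR=S

after cmd 1 (t=6): FL=S FR=S RL=S RR=S
after cmd 2 (t=19): FL=S FR=W RL=S RR=W
after cmd 3 (t=25): FL=W FR=S RL=W RR=S
after cmd 4 (t=32): FL=S FR=S RL=S RR=S
after cmd 5 (t=34): FL=S FR=W RL=S RR=W
after cmd 6 (t=43): FL=W FR=S RL=W RR=S
after cmd 7 (t=58): FL=W FR=S RL=W RR=S
after cmd 8 (t=64): FL=S FR=S RL=S RR=S


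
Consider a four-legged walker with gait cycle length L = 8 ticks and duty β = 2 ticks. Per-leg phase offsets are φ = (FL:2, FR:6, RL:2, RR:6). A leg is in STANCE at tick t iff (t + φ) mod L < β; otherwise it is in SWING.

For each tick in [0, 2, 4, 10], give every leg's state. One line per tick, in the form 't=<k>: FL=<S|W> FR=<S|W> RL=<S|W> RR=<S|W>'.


t=0: phase=(2,6,2,6) vs β=2 → FL=W FR=W RL=W RR=W
t=2: phase=(4,0,4,0) vs β=2 → FL=W FR=S RL=W RR=S
t=4: phase=(6,2,6,2) vs β=2 → FL=W FR=W RL=W RR=W
t=10: phase=(4,0,4,0) vs β=2 → FL=W FR=S RL=W RR=S

t=0: FL=W FR=W RL=W RR=W
t=2: FL=W FR=S RL=W RR=S
t=4: FL=W FR=W RL=W RR=W
t=10: FL=W FR=S RL=W RR=S


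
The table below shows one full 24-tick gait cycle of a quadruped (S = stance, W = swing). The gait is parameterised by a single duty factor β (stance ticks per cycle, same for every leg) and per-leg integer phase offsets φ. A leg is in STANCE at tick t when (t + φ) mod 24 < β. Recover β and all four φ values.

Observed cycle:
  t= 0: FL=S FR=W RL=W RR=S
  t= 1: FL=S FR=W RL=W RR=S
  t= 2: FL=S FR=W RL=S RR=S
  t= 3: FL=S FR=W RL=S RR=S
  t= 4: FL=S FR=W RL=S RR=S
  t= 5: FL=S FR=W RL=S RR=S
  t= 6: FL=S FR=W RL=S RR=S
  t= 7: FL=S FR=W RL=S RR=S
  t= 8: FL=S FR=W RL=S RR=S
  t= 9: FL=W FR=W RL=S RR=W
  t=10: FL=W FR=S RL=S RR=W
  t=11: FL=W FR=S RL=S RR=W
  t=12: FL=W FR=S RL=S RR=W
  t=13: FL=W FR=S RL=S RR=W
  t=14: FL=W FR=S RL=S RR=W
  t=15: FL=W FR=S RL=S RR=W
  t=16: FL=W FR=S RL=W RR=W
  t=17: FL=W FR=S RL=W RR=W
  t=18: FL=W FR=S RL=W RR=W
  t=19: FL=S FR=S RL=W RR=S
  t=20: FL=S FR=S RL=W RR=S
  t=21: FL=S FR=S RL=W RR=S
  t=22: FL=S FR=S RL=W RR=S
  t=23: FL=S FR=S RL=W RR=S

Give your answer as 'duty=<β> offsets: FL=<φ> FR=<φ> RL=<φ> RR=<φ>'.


duty=14 offsets: FL=5 FR=14 RL=22 RR=5

duty β = stance ticks per leg = 14
FL: stance ticks = 14; W→S at t=19 → φ=5
FR: stance ticks = 14; W→S at t=10 → φ=14
RL: stance ticks = 14; W→S at t=2 → φ=22
RR: stance ticks = 14; W→S at t=19 → φ=5


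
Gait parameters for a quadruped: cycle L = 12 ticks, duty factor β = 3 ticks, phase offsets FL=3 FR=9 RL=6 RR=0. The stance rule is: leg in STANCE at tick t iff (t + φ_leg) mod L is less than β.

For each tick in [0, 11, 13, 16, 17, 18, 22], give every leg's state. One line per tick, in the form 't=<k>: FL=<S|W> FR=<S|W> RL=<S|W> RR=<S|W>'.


t=0: phase=(3,9,6,0) vs β=3 → FL=W FR=W RL=W RR=S
t=11: phase=(2,8,5,11) vs β=3 → FL=S FR=W RL=W RR=W
t=13: phase=(4,10,7,1) vs β=3 → FL=W FR=W RL=W RR=S
t=16: phase=(7,1,10,4) vs β=3 → FL=W FR=S RL=W RR=W
t=17: phase=(8,2,11,5) vs β=3 → FL=W FR=S RL=W RR=W
t=18: phase=(9,3,0,6) vs β=3 → FL=W FR=W RL=S RR=W
t=22: phase=(1,7,4,10) vs β=3 → FL=S FR=W RL=W RR=W

t=0: FL=W FR=W RL=W RR=S
t=11: FL=S FR=W RL=W RR=W
t=13: FL=W FR=W RL=W RR=S
t=16: FL=W FR=S RL=W RR=W
t=17: FL=W FR=S RL=W RR=W
t=18: FL=W FR=W RL=S RR=W
t=22: FL=S FR=W RL=W RR=W


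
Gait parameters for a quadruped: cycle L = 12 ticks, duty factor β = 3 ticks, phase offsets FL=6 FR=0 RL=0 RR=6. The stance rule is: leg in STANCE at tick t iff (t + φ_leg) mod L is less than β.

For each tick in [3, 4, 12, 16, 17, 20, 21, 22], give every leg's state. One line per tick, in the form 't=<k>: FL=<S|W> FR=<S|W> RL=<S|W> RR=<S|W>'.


t=3: phase=(9,3,3,9) vs β=3 → FL=W FR=W RL=W RR=W
t=4: phase=(10,4,4,10) vs β=3 → FL=W FR=W RL=W RR=W
t=12: phase=(6,0,0,6) vs β=3 → FL=W FR=S RL=S RR=W
t=16: phase=(10,4,4,10) vs β=3 → FL=W FR=W RL=W RR=W
t=17: phase=(11,5,5,11) vs β=3 → FL=W FR=W RL=W RR=W
t=20: phase=(2,8,8,2) vs β=3 → FL=S FR=W RL=W RR=S
t=21: phase=(3,9,9,3) vs β=3 → FL=W FR=W RL=W RR=W
t=22: phase=(4,10,10,4) vs β=3 → FL=W FR=W RL=W RR=W

t=3: FL=W FR=W RL=W RR=W
t=4: FL=W FR=W RL=W RR=W
t=12: FL=W FR=S RL=S RR=W
t=16: FL=W FR=W RL=W RR=W
t=17: FL=W FR=W RL=W RR=W
t=20: FL=S FR=W RL=W RR=S
t=21: FL=W FR=W RL=W RR=W
t=22: FL=W FR=W RL=W RR=W


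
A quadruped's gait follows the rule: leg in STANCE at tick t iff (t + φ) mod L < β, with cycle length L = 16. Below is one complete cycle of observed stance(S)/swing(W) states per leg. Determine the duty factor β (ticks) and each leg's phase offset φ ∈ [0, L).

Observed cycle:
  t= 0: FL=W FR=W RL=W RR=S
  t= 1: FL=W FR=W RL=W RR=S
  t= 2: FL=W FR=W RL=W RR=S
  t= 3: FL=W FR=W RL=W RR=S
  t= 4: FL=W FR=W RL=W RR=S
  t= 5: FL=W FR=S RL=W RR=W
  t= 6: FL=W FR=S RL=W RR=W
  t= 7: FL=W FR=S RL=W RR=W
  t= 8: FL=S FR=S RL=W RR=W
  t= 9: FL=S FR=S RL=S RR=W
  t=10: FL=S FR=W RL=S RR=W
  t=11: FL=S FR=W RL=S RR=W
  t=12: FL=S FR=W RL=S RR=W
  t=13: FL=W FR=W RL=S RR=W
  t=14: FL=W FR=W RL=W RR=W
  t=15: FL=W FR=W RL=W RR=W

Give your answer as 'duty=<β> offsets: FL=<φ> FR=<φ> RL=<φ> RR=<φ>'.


duty=5 offsets: FL=8 FR=11 RL=7 RR=0

duty β = stance ticks per leg = 5
FL: stance ticks = 5; W→S at t=8 → φ=8
FR: stance ticks = 5; W→S at t=5 → φ=11
RL: stance ticks = 5; W→S at t=9 → φ=7
RR: stance ticks = 5; W→S at t=0 → φ=0


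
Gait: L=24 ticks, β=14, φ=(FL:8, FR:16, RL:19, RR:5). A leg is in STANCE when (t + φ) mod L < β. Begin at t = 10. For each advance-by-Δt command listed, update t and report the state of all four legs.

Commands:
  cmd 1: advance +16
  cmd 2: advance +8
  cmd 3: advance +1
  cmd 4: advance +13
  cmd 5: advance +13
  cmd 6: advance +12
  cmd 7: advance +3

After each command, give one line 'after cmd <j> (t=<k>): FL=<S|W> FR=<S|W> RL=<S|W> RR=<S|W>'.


after cmd 1 (t=26): FL=S FR=W RL=W RR=S
after cmd 2 (t=34): FL=W FR=S RL=S RR=W
after cmd 3 (t=35): FL=W FR=S RL=S RR=W
after cmd 4 (t=48): FL=S FR=W RL=W RR=S
after cmd 5 (t=61): FL=W FR=S RL=S RR=W
after cmd 6 (t=73): FL=S FR=W RL=W RR=S
after cmd 7 (t=76): FL=S FR=W RL=W RR=S

start t=10: FL=W FR=S RL=S RR=W
cmd 1: advance +16 → t=26, phase=(10,18,21,7) → FL=S FR=W RL=W RR=S
cmd 2: advance +8 → t=34, phase=(18,2,5,15) → FL=W FR=S RL=S RR=W
cmd 3: advance +1 → t=35, phase=(19,3,6,16) → FL=W FR=S RL=S RR=W
cmd 4: advance +13 → t=48, phase=(8,16,19,5) → FL=S FR=W RL=W RR=S
cmd 5: advance +13 → t=61, phase=(21,5,8,18) → FL=W FR=S RL=S RR=W
cmd 6: advance +12 → t=73, phase=(9,17,20,6) → FL=S FR=W RL=W RR=S
cmd 7: advance +3 → t=76, phase=(12,20,23,9) → FL=S FR=W RL=W RR=S


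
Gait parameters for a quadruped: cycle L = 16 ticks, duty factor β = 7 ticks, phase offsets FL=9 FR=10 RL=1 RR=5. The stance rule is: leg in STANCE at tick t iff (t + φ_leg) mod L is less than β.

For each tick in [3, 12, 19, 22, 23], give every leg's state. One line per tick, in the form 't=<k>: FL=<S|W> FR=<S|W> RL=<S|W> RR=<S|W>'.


t=3: FL=W FR=W RL=S RR=W
t=12: FL=S FR=S RL=W RR=S
t=19: FL=W FR=W RL=S RR=W
t=22: FL=W FR=S RL=W RR=W
t=23: FL=S FR=S RL=W RR=W

t=3: phase=(12,13,4,8) vs β=7 → FL=W FR=W RL=S RR=W
t=12: phase=(5,6,13,1) vs β=7 → FL=S FR=S RL=W RR=S
t=19: phase=(12,13,4,8) vs β=7 → FL=W FR=W RL=S RR=W
t=22: phase=(15,0,7,11) vs β=7 → FL=W FR=S RL=W RR=W
t=23: phase=(0,1,8,12) vs β=7 → FL=S FR=S RL=W RR=W


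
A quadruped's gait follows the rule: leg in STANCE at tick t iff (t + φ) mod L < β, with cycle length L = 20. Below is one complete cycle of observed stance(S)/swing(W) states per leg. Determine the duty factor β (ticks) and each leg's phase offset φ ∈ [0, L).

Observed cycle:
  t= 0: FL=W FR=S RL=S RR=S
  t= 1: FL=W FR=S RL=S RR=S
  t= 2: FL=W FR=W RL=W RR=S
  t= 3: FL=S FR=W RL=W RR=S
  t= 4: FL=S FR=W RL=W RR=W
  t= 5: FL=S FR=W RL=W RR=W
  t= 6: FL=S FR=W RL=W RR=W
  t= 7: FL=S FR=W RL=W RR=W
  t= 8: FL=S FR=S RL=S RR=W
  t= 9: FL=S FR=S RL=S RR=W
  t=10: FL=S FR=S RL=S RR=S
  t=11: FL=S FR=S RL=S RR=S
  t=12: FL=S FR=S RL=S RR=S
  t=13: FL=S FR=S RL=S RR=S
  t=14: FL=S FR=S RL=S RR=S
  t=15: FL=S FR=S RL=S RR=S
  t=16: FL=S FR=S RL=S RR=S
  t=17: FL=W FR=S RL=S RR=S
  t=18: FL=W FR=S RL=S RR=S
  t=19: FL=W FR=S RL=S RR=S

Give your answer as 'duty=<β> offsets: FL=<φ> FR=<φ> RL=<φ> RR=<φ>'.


duty β = stance ticks per leg = 14
FL: stance ticks = 14; W→S at t=3 → φ=17
FR: stance ticks = 14; W→S at t=8 → φ=12
RL: stance ticks = 14; W→S at t=8 → φ=12
RR: stance ticks = 14; W→S at t=10 → φ=10

duty=14 offsets: FL=17 FR=12 RL=12 RR=10


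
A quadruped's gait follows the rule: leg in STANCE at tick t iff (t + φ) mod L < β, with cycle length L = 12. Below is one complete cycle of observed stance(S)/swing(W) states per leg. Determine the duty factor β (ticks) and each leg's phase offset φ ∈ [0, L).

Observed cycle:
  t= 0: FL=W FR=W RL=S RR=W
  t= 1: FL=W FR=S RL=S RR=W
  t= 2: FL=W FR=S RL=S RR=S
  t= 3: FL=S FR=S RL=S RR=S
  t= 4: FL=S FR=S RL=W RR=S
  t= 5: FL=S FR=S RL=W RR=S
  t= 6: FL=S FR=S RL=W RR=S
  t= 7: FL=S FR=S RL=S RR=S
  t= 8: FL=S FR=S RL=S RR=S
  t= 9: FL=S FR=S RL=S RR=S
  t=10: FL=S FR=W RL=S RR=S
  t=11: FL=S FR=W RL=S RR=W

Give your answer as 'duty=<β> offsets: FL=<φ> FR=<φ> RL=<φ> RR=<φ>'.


duty β = stance ticks per leg = 9
FL: stance ticks = 9; W→S at t=3 → φ=9
FR: stance ticks = 9; W→S at t=1 → φ=11
RL: stance ticks = 9; W→S at t=7 → φ=5
RR: stance ticks = 9; W→S at t=2 → φ=10

duty=9 offsets: FL=9 FR=11 RL=5 RR=10


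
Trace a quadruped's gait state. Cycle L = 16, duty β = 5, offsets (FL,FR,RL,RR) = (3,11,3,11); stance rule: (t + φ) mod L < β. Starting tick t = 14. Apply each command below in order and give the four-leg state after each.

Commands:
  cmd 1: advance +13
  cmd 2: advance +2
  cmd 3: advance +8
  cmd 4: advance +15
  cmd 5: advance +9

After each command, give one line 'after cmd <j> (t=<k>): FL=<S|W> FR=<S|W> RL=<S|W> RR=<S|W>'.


after cmd 1 (t=27): FL=W FR=W RL=W RR=W
after cmd 2 (t=29): FL=S FR=W RL=S RR=W
after cmd 3 (t=37): FL=W FR=S RL=W RR=S
after cmd 4 (t=52): FL=W FR=W RL=W RR=W
after cmd 5 (t=61): FL=S FR=W RL=S RR=W

start t=14: FL=S FR=W RL=S RR=W
cmd 1: advance +13 → t=27, phase=(14,6,14,6) → FL=W FR=W RL=W RR=W
cmd 2: advance +2 → t=29, phase=(0,8,0,8) → FL=S FR=W RL=S RR=W
cmd 3: advance +8 → t=37, phase=(8,0,8,0) → FL=W FR=S RL=W RR=S
cmd 4: advance +15 → t=52, phase=(7,15,7,15) → FL=W FR=W RL=W RR=W
cmd 5: advance +9 → t=61, phase=(0,8,0,8) → FL=S FR=W RL=S RR=W


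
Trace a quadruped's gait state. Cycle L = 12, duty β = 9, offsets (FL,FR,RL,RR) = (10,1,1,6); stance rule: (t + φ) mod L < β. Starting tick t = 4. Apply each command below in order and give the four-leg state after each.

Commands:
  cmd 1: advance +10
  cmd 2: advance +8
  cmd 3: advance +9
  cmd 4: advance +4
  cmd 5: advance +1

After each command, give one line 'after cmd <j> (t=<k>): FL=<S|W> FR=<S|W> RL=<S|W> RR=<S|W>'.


after cmd 1 (t=14): FL=S FR=S RL=S RR=S
after cmd 2 (t=22): FL=S FR=W RL=W RR=S
after cmd 3 (t=31): FL=S FR=S RL=S RR=S
after cmd 4 (t=35): FL=W FR=S RL=S RR=S
after cmd 5 (t=36): FL=W FR=S RL=S RR=S

start t=4: FL=S FR=S RL=S RR=W
cmd 1: advance +10 → t=14, phase=(0,3,3,8) → FL=S FR=S RL=S RR=S
cmd 2: advance +8 → t=22, phase=(8,11,11,4) → FL=S FR=W RL=W RR=S
cmd 3: advance +9 → t=31, phase=(5,8,8,1) → FL=S FR=S RL=S RR=S
cmd 4: advance +4 → t=35, phase=(9,0,0,5) → FL=W FR=S RL=S RR=S
cmd 5: advance +1 → t=36, phase=(10,1,1,6) → FL=W FR=S RL=S RR=S


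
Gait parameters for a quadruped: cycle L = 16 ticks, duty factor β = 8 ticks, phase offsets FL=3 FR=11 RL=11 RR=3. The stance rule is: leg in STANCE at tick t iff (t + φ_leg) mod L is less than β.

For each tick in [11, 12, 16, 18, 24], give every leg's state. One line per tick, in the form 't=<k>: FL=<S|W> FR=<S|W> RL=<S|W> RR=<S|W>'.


t=11: FL=W FR=S RL=S RR=W
t=12: FL=W FR=S RL=S RR=W
t=16: FL=S FR=W RL=W RR=S
t=18: FL=S FR=W RL=W RR=S
t=24: FL=W FR=S RL=S RR=W

t=11: phase=(14,6,6,14) vs β=8 → FL=W FR=S RL=S RR=W
t=12: phase=(15,7,7,15) vs β=8 → FL=W FR=S RL=S RR=W
t=16: phase=(3,11,11,3) vs β=8 → FL=S FR=W RL=W RR=S
t=18: phase=(5,13,13,5) vs β=8 → FL=S FR=W RL=W RR=S
t=24: phase=(11,3,3,11) vs β=8 → FL=W FR=S RL=S RR=W


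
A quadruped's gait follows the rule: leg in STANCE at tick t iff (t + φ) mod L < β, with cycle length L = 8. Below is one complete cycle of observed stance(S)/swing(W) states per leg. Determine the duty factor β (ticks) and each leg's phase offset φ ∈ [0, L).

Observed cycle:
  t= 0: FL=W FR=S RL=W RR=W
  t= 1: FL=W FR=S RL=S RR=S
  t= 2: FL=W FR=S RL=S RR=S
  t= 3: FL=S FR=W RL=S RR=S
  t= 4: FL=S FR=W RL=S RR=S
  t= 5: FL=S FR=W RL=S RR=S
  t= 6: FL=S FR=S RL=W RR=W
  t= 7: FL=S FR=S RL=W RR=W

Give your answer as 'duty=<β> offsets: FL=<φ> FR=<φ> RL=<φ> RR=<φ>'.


duty=5 offsets: FL=5 FR=2 RL=7 RR=7

duty β = stance ticks per leg = 5
FL: stance ticks = 5; W→S at t=3 → φ=5
FR: stance ticks = 5; W→S at t=6 → φ=2
RL: stance ticks = 5; W→S at t=1 → φ=7
RR: stance ticks = 5; W→S at t=1 → φ=7


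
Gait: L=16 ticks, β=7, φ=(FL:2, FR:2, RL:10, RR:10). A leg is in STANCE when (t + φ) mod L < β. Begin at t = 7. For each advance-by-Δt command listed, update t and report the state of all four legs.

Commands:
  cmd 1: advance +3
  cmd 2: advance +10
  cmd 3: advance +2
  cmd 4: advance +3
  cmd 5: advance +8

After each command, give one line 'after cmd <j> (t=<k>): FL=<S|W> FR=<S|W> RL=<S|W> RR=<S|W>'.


after cmd 1 (t=10): FL=W FR=W RL=S RR=S
after cmd 2 (t=20): FL=S FR=S RL=W RR=W
after cmd 3 (t=22): FL=W FR=W RL=S RR=S
after cmd 4 (t=25): FL=W FR=W RL=S RR=S
after cmd 5 (t=33): FL=S FR=S RL=W RR=W

start t=7: FL=W FR=W RL=S RR=S
cmd 1: advance +3 → t=10, phase=(12,12,4,4) → FL=W FR=W RL=S RR=S
cmd 2: advance +10 → t=20, phase=(6,6,14,14) → FL=S FR=S RL=W RR=W
cmd 3: advance +2 → t=22, phase=(8,8,0,0) → FL=W FR=W RL=S RR=S
cmd 4: advance +3 → t=25, phase=(11,11,3,3) → FL=W FR=W RL=S RR=S
cmd 5: advance +8 → t=33, phase=(3,3,11,11) → FL=S FR=S RL=W RR=W


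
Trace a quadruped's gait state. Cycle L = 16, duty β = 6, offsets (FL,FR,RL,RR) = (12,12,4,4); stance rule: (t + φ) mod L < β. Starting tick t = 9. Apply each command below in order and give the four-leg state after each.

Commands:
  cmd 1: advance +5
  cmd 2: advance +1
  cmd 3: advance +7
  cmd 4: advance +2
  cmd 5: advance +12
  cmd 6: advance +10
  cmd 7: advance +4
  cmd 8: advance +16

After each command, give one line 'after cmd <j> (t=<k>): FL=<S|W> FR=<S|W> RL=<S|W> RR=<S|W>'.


start t=9: FL=S FR=S RL=W RR=W
cmd 1: advance +5 → t=14, phase=(10,10,2,2) → FL=W FR=W RL=S RR=S
cmd 2: advance +1 → t=15, phase=(11,11,3,3) → FL=W FR=W RL=S RR=S
cmd 3: advance +7 → t=22, phase=(2,2,10,10) → FL=S FR=S RL=W RR=W
cmd 4: advance +2 → t=24, phase=(4,4,12,12) → FL=S FR=S RL=W RR=W
cmd 5: advance +12 → t=36, phase=(0,0,8,8) → FL=S FR=S RL=W RR=W
cmd 6: advance +10 → t=46, phase=(10,10,2,2) → FL=W FR=W RL=S RR=S
cmd 7: advance +4 → t=50, phase=(14,14,6,6) → FL=W FR=W RL=W RR=W
cmd 8: advance +16 → t=66, phase=(14,14,6,6) → FL=W FR=W RL=W RR=W

after cmd 1 (t=14): FL=W FR=W RL=S RR=S
after cmd 2 (t=15): FL=W FR=W RL=S RR=S
after cmd 3 (t=22): FL=S FR=S RL=W RR=W
after cmd 4 (t=24): FL=S FR=S RL=W RR=W
after cmd 5 (t=36): FL=S FR=S RL=W RR=W
after cmd 6 (t=46): FL=W FR=W RL=S RR=S
after cmd 7 (t=50): FL=W FR=W RL=W RR=W
after cmd 8 (t=66): FL=W FR=W RL=W RR=W


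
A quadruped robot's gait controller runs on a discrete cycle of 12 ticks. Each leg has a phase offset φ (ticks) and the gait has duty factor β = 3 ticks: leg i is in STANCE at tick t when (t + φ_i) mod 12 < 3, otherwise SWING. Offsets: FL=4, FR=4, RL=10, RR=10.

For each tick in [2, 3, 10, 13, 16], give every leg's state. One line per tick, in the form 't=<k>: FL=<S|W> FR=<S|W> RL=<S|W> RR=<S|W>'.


t=2: FL=W FR=W RL=S RR=S
t=3: FL=W FR=W RL=S RR=S
t=10: FL=S FR=S RL=W RR=W
t=13: FL=W FR=W RL=W RR=W
t=16: FL=W FR=W RL=S RR=S

t=2: phase=(6,6,0,0) vs β=3 → FL=W FR=W RL=S RR=S
t=3: phase=(7,7,1,1) vs β=3 → FL=W FR=W RL=S RR=S
t=10: phase=(2,2,8,8) vs β=3 → FL=S FR=S RL=W RR=W
t=13: phase=(5,5,11,11) vs β=3 → FL=W FR=W RL=W RR=W
t=16: phase=(8,8,2,2) vs β=3 → FL=W FR=W RL=S RR=S


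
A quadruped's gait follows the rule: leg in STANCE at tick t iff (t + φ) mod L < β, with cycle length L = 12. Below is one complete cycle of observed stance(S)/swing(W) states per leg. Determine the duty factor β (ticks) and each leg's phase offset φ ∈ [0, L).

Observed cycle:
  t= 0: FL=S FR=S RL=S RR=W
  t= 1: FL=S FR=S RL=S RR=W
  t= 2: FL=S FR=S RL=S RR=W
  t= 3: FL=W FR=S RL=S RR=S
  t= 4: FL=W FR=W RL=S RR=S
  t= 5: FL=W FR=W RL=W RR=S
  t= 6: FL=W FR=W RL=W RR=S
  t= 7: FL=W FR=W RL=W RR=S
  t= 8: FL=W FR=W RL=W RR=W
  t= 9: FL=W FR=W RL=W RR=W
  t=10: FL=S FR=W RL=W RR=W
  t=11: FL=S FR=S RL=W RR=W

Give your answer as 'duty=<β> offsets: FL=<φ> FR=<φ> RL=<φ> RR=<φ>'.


duty=5 offsets: FL=2 FR=1 RL=0 RR=9

duty β = stance ticks per leg = 5
FL: stance ticks = 5; W→S at t=10 → φ=2
FR: stance ticks = 5; W→S at t=11 → φ=1
RL: stance ticks = 5; W→S at t=0 → φ=0
RR: stance ticks = 5; W→S at t=3 → φ=9


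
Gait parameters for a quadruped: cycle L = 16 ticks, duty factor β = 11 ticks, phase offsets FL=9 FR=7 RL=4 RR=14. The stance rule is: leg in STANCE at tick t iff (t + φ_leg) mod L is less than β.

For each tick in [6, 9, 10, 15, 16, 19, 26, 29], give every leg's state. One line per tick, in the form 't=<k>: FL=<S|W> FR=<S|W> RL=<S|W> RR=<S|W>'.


t=6: phase=(15,13,10,4) vs β=11 → FL=W FR=W RL=S RR=S
t=9: phase=(2,0,13,7) vs β=11 → FL=S FR=S RL=W RR=S
t=10: phase=(3,1,14,8) vs β=11 → FL=S FR=S RL=W RR=S
t=15: phase=(8,6,3,13) vs β=11 → FL=S FR=S RL=S RR=W
t=16: phase=(9,7,4,14) vs β=11 → FL=S FR=S RL=S RR=W
t=19: phase=(12,10,7,1) vs β=11 → FL=W FR=S RL=S RR=S
t=26: phase=(3,1,14,8) vs β=11 → FL=S FR=S RL=W RR=S
t=29: phase=(6,4,1,11) vs β=11 → FL=S FR=S RL=S RR=W

t=6: FL=W FR=W RL=S RR=S
t=9: FL=S FR=S RL=W RR=S
t=10: FL=S FR=S RL=W RR=S
t=15: FL=S FR=S RL=S RR=W
t=16: FL=S FR=S RL=S RR=W
t=19: FL=W FR=S RL=S RR=S
t=26: FL=S FR=S RL=W RR=S
t=29: FL=S FR=S RL=S RR=W


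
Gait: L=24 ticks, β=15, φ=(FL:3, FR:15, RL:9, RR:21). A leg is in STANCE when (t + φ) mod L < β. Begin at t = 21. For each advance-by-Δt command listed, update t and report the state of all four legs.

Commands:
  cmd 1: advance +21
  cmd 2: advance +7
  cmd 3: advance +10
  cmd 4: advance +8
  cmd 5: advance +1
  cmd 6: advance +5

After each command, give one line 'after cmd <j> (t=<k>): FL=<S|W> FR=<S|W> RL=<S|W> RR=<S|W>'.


after cmd 1 (t=42): FL=W FR=S RL=S RR=W
after cmd 2 (t=49): FL=S FR=W RL=S RR=W
after cmd 3 (t=59): FL=S FR=S RL=W RR=S
after cmd 4 (t=67): FL=W FR=S RL=S RR=W
after cmd 5 (t=68): FL=W FR=S RL=S RR=W
after cmd 6 (t=73): FL=S FR=W RL=S RR=W

start t=21: FL=S FR=S RL=S RR=W
cmd 1: advance +21 → t=42, phase=(21,9,3,15) → FL=W FR=S RL=S RR=W
cmd 2: advance +7 → t=49, phase=(4,16,10,22) → FL=S FR=W RL=S RR=W
cmd 3: advance +10 → t=59, phase=(14,2,20,8) → FL=S FR=S RL=W RR=S
cmd 4: advance +8 → t=67, phase=(22,10,4,16) → FL=W FR=S RL=S RR=W
cmd 5: advance +1 → t=68, phase=(23,11,5,17) → FL=W FR=S RL=S RR=W
cmd 6: advance +5 → t=73, phase=(4,16,10,22) → FL=S FR=W RL=S RR=W
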